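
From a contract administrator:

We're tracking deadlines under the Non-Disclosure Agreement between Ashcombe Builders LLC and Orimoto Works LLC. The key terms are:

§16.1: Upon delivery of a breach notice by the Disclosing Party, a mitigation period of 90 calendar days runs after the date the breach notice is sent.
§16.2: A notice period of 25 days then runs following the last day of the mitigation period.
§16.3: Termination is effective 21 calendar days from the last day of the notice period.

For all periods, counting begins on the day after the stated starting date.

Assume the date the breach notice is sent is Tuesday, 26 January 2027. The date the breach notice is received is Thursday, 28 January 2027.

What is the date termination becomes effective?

11 June 2027

The last day of the mitigation period: 26 January 2027 + 90 days = 26 April 2027.
The last day of the notice period: 26 April 2027 + 25 days = 21 May 2027.
The date termination becomes effective: 21 May 2027 + 21 days = 11 June 2027.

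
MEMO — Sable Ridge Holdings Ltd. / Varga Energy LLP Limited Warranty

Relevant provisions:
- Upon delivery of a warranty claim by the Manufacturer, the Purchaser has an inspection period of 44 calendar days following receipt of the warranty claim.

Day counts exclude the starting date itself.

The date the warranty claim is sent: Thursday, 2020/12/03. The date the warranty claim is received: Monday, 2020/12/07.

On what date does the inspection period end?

2021/01/20

The last day of the inspection period: 2020/12/07 + 44 days = 2021/01/20.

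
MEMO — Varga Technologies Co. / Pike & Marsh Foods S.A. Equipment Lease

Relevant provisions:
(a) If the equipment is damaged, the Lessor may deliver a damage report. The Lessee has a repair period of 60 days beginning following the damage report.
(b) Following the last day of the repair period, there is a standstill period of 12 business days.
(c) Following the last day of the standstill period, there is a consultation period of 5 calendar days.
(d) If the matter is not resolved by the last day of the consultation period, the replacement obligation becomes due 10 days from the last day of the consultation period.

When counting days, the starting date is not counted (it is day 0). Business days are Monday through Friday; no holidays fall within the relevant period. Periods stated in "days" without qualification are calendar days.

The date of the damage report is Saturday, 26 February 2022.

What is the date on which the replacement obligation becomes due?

28 May 2022

The last day of the repair period: 60 calendar days after 26 February 2022 is 27 April 2022.
From Wednesday, 27 April 2022, 12 business days (Apr 28, Apr 29, May 2, May 3, …, May 11, May 12, May 13, skipping weekends) brings us to Friday, 13 May 2022, which is the last day of the standstill period.
The last day of the consultation period: 13 May 2022 + 5 days = 18 May 2022.
The date on which the replacement obligation becomes due: 10 calendar days after 18 May 2022 is 28 May 2022.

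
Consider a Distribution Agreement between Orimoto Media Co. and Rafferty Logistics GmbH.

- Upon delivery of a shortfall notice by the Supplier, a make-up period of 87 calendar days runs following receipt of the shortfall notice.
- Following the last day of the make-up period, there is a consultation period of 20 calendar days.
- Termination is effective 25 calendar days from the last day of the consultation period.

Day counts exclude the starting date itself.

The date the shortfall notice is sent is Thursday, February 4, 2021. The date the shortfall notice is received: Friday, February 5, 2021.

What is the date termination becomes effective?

The last day of the make-up period: February 5, 2021 + 87 days = May 3, 2021.
The last day of the consultation period: May 3, 2021 + 20 days = May 23, 2021.
The date termination becomes effective: 25 calendar days after May 23, 2021 is June 17, 2021.

June 17, 2021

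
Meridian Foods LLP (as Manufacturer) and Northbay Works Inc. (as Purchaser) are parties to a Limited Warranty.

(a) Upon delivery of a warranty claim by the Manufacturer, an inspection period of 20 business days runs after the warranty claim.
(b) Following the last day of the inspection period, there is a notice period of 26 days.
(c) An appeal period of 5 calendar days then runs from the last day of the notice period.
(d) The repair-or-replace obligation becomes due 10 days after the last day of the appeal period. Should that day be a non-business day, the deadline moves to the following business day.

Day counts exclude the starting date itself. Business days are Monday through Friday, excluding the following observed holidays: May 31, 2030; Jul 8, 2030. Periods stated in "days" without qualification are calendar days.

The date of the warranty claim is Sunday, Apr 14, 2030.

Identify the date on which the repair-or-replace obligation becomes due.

Jun 20, 2030

The last day of the inspection period: counting 20 business days from Sunday, Apr 14, 2030 (Apr 15, Apr 16, Apr 17, Apr 18, …, May 8, May 9, May 10, skipping weekends) reaches Friday, May 10, 2030.
Adding 26 calendar days to May 10, 2030 gives Jun 5, 2030, which is the last day of the notice period.
The last day of the appeal period: Jun 5, 2030 + 5 days = Jun 10, 2030.
The date on which the repair-or-replace obligation becomes due: 10 calendar days after Jun 10, 2030 is Jun 20, 2030. Jun 20, 2030 is a Thursday and is not a listed holiday, so no roll-forward applies.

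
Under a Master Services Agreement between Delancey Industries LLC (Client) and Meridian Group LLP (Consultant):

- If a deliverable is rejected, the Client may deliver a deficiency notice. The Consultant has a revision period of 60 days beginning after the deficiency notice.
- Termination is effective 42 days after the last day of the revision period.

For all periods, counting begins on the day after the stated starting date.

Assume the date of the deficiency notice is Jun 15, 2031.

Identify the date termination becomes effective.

Adding 60 calendar days to Jun 15, 2031 gives Aug 14, 2031, which is the last day of the revision period.
Adding 42 calendar days to Aug 14, 2031 gives Sep 25, 2031, which is the date termination becomes effective.

Sep 25, 2031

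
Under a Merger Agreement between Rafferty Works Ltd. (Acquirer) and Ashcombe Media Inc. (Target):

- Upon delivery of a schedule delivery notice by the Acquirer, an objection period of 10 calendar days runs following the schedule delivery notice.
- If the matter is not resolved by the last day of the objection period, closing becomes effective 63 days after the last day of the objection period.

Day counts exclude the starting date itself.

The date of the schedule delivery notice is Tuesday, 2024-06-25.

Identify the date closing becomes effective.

Adding 10 calendar days to 2024-06-25 gives 2024-07-05, which is the last day of the objection period.
Adding 63 calendar days to 2024-07-05 gives 2024-09-06, which is the date closing becomes effective.

2024-09-06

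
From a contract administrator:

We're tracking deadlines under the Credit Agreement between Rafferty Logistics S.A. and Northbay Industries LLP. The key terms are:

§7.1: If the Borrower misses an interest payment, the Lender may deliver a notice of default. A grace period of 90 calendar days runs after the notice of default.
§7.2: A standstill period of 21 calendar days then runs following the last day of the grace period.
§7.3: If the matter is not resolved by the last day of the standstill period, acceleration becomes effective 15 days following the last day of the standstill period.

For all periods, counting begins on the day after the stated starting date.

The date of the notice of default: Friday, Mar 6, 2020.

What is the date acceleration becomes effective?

Jul 10, 2020

Adding 90 calendar days to Mar 6, 2020 gives Jun 4, 2020, which is the last day of the grace period.
The last day of the standstill period: 21 calendar days after Jun 4, 2020 is Jun 25, 2020.
Adding 15 calendar days to Jun 25, 2020 gives Jul 10, 2020, which is the date acceleration becomes effective.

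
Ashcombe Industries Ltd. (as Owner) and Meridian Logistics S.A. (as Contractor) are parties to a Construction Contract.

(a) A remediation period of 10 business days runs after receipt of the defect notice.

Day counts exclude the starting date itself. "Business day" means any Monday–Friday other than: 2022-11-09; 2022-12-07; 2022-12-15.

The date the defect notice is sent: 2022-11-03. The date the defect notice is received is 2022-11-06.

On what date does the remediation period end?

The last day of the remediation period: counting 10 business days from Sunday, 2022-11-06 (Nov 7, Nov 8, Nov 10, Nov 11, Nov 14, Nov 15, Nov 16, Nov 17, Nov 18, Nov 21, skipping weekends and the listed holiday on Nov 9) reaches Monday, 2022-11-21.

2022-11-21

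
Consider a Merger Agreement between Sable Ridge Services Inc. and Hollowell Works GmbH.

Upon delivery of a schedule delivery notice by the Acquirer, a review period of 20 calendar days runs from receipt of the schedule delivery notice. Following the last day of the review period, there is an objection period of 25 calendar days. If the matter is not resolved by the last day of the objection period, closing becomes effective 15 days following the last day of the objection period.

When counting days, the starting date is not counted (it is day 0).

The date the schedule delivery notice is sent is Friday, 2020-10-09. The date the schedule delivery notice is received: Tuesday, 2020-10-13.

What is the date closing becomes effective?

Adding 20 calendar days to 2020-10-13 gives 2020-11-02, which is the last day of the review period.
Adding 25 calendar days to 2020-11-02 gives 2020-11-27, which is the last day of the objection period.
The date closing becomes effective: 2020-11-27 + 15 days = 2020-12-12.

2020-12-12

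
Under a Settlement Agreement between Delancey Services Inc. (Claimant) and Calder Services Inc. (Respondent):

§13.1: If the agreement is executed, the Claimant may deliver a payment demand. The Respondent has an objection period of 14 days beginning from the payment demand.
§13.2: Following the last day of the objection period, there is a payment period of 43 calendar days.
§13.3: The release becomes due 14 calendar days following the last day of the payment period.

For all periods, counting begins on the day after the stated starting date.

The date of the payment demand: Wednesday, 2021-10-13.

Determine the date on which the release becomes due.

The last day of the objection period: 2021-10-13 + 14 days = 2021-10-27.
The last day of the payment period: 43 calendar days after 2021-10-27 is 2021-12-09.
Adding 14 calendar days to 2021-12-09 gives 2021-12-23, which is the date on which the release becomes due.

2021-12-23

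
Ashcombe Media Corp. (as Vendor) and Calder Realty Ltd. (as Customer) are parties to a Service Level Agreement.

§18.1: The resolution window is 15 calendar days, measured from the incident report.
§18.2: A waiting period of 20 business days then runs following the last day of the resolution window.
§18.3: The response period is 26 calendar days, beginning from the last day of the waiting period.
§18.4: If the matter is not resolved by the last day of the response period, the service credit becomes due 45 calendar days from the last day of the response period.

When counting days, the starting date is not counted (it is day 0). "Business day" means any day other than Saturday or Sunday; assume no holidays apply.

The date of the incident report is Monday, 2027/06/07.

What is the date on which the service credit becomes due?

The last day of the resolution window: 15 calendar days after 2027/06/07 is 2027/06/22.
The last day of the waiting period: counting 20 business days from Tuesday, 2027/06/22 (Jun 23, Jun 24, Jun 25, Jun 28, …, Jul 16, Jul 19, Jul 20, skipping weekends) reaches Tuesday, 2027/07/20.
The last day of the response period: 2027/07/20 + 26 days = 2027/08/15.
Adding 45 calendar days to 2027/08/15 gives 2027/09/29, which is the date on which the service credit becomes due.

2027/09/29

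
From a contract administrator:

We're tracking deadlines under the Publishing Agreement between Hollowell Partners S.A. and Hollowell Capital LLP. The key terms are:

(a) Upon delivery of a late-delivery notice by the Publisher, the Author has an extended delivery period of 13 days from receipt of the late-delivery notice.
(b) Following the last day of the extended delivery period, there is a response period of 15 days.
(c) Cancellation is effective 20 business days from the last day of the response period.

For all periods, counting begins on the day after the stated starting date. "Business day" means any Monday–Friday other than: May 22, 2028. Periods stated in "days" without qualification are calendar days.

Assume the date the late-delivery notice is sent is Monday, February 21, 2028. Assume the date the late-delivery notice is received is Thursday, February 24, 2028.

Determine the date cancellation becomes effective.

April 20, 2028

The last day of the extended delivery period: 13 calendar days after February 24, 2028 is March 8, 2028.
The last day of the response period: March 8, 2028 + 15 days = March 23, 2028.
The date cancellation becomes effective: 20 business days after Thursday, March 23, 2028, skipping weekends — Mar 24, Mar 27, Mar 28, Mar 29, …, Apr 18, Apr 19, Apr 20 — lands on Thursday, April 20, 2028.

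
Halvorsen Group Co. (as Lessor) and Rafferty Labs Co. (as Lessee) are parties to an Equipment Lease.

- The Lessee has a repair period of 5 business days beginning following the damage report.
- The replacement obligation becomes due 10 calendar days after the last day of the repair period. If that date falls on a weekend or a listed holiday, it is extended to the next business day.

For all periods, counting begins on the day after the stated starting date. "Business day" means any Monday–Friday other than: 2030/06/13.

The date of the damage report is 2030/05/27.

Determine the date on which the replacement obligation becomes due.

The last day of the repair period: counting 5 business days from Monday, 2030/05/27 (May 28, May 29, May 30, May 31, Jun 3, skipping weekends) reaches Monday, 2030/06/03.
Adding 10 calendar days to 2030/06/03 gives 2030/06/13, which is the date on which the replacement obligation becomes due. That falls on Thursday, a listed holiday, so it rolls to the next business day, Friday, 2030/06/14.

2030/06/14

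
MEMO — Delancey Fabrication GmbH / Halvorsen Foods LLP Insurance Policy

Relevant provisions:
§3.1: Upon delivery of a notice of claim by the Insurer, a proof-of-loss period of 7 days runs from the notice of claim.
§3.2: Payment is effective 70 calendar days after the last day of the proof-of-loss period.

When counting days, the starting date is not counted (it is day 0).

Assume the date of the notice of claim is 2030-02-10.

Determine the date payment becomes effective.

2030-04-28

The last day of the proof-of-loss period: 7 calendar days after 2030-02-10 is 2030-02-17.
The date payment becomes effective: 2030-02-17 + 70 days = 2030-04-28.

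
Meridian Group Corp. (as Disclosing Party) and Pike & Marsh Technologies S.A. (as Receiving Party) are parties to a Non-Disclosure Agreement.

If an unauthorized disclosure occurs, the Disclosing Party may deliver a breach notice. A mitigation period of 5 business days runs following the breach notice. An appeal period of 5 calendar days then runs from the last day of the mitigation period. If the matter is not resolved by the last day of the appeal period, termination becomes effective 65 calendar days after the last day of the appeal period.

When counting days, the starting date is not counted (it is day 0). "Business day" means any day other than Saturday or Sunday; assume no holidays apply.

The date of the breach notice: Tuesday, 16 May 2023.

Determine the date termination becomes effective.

1 August 2023

The last day of the mitigation period: counting 5 business days from Tuesday, 16 May 2023 (May 17, May 18, May 19, May 22, May 23, skipping weekends) reaches Tuesday, 23 May 2023.
The last day of the appeal period: 5 calendar days after 23 May 2023 is 28 May 2023.
Adding 65 calendar days to 28 May 2023 gives 1 August 2023, which is the date termination becomes effective.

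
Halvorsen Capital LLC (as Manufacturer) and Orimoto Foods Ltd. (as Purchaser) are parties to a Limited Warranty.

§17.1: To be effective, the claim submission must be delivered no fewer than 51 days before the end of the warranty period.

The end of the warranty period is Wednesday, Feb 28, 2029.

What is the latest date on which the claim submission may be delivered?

Feb 28, 2029 minus 51 days is Jan 8, 2029.

Jan 8, 2029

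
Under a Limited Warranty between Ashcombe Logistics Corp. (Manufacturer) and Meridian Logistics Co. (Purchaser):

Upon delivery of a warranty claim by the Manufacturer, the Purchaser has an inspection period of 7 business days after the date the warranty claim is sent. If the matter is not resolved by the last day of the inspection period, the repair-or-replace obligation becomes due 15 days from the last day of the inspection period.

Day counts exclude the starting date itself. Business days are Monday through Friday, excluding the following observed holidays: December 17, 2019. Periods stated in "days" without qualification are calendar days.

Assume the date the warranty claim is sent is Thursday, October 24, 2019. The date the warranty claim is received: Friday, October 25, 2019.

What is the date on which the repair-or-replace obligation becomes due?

The last day of the inspection period: counting 7 business days from Thursday, October 24, 2019 (Oct 25, Oct 28, Oct 29, Oct 30, Oct 31, Nov 1, Nov 4, skipping weekends) reaches Monday, November 4, 2019.
The date on which the repair-or-replace obligation becomes due: November 4, 2019 + 15 days = November 19, 2019.

November 19, 2019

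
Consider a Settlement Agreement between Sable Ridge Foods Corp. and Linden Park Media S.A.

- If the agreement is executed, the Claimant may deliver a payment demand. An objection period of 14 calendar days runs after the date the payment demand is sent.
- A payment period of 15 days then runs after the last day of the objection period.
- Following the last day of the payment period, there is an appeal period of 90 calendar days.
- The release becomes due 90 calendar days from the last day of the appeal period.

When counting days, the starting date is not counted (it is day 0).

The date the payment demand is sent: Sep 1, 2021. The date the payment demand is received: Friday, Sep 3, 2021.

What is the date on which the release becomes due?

Adding 14 calendar days to Sep 1, 2021 gives Sep 15, 2021, which is the last day of the objection period.
Adding 15 calendar days to Sep 15, 2021 gives Sep 30, 2021, which is the last day of the payment period.
The last day of the appeal period: Sep 30, 2021 + 90 days = Dec 29, 2021.
The date on which the release becomes due: Dec 29, 2021 + 90 days = Mar 29, 2022.

Mar 29, 2022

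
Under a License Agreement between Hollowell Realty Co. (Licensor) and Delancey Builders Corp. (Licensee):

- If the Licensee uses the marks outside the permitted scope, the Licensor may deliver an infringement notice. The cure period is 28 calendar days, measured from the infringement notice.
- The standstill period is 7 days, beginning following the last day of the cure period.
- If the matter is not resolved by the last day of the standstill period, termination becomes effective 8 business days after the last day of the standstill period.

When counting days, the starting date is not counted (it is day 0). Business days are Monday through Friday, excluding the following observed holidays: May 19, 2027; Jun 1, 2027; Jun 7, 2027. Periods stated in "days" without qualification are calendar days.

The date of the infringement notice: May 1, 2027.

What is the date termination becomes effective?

Jun 17, 2027

The last day of the cure period: May 1, 2027 + 28 days = May 29, 2027.
The last day of the standstill period: May 29, 2027 + 7 days = Jun 5, 2027.
The date termination becomes effective: counting 8 business days from Saturday, Jun 5, 2027 (Jun 8, Jun 9, Jun 10, Jun 11, Jun 14, Jun 15, Jun 16, Jun 17, skipping weekends and the listed holiday on Jun 7) reaches Thursday, Jun 17, 2027.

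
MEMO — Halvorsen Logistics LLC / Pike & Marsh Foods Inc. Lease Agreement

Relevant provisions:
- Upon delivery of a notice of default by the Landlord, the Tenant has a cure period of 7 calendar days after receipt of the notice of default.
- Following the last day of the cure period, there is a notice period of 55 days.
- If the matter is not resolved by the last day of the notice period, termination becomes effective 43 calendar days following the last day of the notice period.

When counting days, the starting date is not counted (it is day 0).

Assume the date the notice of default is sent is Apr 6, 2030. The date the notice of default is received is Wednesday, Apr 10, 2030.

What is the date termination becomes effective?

Jul 24, 2030

The last day of the cure period: 7 calendar days after Apr 10, 2030 is Apr 17, 2030.
The last day of the notice period: Apr 17, 2030 + 55 days = Jun 11, 2030.
Adding 43 calendar days to Jun 11, 2030 gives Jul 24, 2030, which is the date termination becomes effective.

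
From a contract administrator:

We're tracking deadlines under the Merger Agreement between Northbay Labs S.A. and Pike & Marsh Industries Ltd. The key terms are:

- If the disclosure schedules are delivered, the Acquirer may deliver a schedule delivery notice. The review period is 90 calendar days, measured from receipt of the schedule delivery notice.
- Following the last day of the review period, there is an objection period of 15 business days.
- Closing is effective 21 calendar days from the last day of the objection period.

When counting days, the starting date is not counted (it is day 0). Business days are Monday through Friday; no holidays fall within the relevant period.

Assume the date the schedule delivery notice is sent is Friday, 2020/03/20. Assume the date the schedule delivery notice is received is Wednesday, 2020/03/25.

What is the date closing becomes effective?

2020/08/04

The last day of the review period: 90 calendar days after 2020/03/25 is 2020/06/23.
From Tuesday, 2020/06/23, 15 business days (Jun 24, Jun 25, Jun 26, Jun 29, …, Jul 10, Jul 13, Jul 14, skipping weekends) brings us to Tuesday, 2020/07/14, which is the last day of the objection period.
The date closing becomes effective: 21 calendar days after 2020/07/14 is 2020/08/04.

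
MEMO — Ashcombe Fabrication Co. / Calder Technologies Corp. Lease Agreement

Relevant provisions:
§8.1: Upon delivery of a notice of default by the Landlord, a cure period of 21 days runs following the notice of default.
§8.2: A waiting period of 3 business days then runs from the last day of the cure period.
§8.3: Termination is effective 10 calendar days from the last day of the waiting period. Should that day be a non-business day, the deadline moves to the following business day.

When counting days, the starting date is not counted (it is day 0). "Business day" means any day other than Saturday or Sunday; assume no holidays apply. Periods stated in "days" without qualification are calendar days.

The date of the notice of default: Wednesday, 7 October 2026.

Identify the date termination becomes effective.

The last day of the cure period: 21 calendar days after 7 October 2026 is 28 October 2026.
The last day of the waiting period: counting 3 business days from Wednesday, 28 October 2026 (Oct 29, Oct 30, Nov 2, skipping weekends) reaches Monday, 2 November 2026.
The date termination becomes effective: 2 November 2026 + 10 days = 12 November 2026. 12 November 2026 is a Thursday, so no roll-forward applies.

12 November 2026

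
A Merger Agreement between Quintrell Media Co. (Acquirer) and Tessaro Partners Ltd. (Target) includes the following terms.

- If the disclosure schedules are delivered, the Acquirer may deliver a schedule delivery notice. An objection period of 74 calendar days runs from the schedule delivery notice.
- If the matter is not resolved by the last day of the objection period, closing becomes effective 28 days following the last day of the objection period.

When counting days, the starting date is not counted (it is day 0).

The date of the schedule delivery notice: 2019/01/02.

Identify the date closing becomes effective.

The last day of the objection period: 74 calendar days after 2019/01/02 is 2019/03/17.
The date closing becomes effective: 28 calendar days after 2019/03/17 is 2019/04/14.

2019/04/14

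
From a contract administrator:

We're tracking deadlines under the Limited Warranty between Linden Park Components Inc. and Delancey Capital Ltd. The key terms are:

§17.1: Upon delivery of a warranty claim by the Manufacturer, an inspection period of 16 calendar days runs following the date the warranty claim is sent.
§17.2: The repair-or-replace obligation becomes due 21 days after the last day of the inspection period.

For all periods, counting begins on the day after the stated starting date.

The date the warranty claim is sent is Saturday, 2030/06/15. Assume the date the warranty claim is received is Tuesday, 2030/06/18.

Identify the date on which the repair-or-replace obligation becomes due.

The last day of the inspection period: 16 calendar days after 2030/06/15 is 2030/07/01.
The date on which the repair-or-replace obligation becomes due: 2030/07/01 + 21 days = 2030/07/22.

2030/07/22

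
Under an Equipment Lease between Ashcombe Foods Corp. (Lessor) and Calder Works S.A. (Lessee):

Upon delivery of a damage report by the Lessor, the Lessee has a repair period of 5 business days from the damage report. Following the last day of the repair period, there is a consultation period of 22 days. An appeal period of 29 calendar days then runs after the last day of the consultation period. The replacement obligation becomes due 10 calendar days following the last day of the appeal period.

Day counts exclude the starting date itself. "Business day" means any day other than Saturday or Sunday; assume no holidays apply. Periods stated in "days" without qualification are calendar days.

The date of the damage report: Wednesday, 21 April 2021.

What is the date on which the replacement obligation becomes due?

28 June 2021

The last day of the repair period: 5 business days after Wednesday, 21 April 2021, skipping weekends — Apr 22, Apr 23, Apr 26, Apr 27, Apr 28 — lands on Wednesday, 28 April 2021.
The last day of the consultation period: 28 April 2021 + 22 days = 20 May 2021.
Adding 29 calendar days to 20 May 2021 gives 18 June 2021, which is the last day of the appeal period.
Adding 10 calendar days to 18 June 2021 gives 28 June 2021, which is the date on which the replacement obligation becomes due.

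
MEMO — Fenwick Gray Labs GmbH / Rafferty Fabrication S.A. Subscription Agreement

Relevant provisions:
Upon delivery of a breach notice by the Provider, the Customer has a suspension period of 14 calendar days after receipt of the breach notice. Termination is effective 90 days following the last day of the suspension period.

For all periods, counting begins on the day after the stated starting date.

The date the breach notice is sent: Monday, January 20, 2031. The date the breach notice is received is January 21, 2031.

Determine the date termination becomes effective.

May 5, 2031

Adding 14 calendar days to January 21, 2031 gives February 4, 2031, which is the last day of the suspension period.
The date termination becomes effective: 90 calendar days after February 4, 2031 is May 5, 2031.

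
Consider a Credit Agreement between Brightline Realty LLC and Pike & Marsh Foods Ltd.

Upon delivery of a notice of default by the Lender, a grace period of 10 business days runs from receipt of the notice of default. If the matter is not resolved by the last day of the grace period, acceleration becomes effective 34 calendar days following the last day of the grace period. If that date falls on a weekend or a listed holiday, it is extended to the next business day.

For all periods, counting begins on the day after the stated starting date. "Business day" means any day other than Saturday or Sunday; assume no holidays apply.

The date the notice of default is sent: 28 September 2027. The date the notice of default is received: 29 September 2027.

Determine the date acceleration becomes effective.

16 November 2027

The last day of the grace period: 10 business days after Wednesday, 29 September 2027, skipping weekends — Sep 30, Oct 1, Oct 4, Oct 5, Oct 6, Oct 7, Oct 8, Oct 11, Oct 12, Oct 13 — lands on Wednesday, 13 October 2027.
Adding 34 calendar days to 13 October 2027 gives 16 November 2027, which is the date acceleration becomes effective. 16 November 2027 is a Tuesday, so no roll-forward applies.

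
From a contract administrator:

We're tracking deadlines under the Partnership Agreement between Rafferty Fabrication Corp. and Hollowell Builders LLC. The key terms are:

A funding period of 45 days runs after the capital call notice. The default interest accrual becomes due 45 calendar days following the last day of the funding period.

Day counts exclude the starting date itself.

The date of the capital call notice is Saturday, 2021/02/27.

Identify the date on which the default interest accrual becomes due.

Adding 45 calendar days to 2021/02/27 gives 2021/04/13, which is the last day of the funding period.
The date on which the default interest accrual becomes due: 45 calendar days after 2021/04/13 is 2021/05/28.

2021/05/28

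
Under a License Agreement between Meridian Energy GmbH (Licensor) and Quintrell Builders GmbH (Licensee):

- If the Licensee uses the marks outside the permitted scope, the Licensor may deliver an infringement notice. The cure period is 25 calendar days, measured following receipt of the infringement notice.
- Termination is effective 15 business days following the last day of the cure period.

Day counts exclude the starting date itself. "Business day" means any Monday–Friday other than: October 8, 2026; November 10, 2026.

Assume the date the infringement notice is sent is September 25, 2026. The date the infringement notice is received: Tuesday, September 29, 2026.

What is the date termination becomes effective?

November 16, 2026

The last day of the cure period: 25 calendar days after September 29, 2026 is October 24, 2026.
The date termination becomes effective: counting 15 business days from Saturday, October 24, 2026 (Oct 26, Oct 27, Oct 28, Oct 29, …, Nov 12, Nov 13, Nov 16, skipping weekends and the listed holiday on Nov 10) reaches Monday, November 16, 2026.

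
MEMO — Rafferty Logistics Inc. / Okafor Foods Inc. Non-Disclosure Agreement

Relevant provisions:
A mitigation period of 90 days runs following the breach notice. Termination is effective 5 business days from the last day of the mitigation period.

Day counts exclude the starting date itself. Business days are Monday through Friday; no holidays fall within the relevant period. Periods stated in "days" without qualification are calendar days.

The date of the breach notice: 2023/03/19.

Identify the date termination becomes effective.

2023/06/23

The last day of the mitigation period: 90 calendar days after 2023/03/19 is 2023/06/17.
The date termination becomes effective: counting 5 business days from Saturday, 2023/06/17 (Jun 19, Jun 20, Jun 21, Jun 22, Jun 23, skipping weekends) reaches Friday, 2023/06/23.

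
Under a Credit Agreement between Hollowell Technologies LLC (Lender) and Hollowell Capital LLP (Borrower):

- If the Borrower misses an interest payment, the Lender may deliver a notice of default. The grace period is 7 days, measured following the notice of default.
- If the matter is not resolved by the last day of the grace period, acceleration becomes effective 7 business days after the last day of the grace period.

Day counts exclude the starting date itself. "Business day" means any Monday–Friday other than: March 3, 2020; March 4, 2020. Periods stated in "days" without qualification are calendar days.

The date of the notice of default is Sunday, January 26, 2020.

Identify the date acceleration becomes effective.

February 11, 2020

Adding 7 calendar days to January 26, 2020 gives February 2, 2020, which is the last day of the grace period.
The date acceleration becomes effective: counting 7 business days from Sunday, February 2, 2020 (Feb 3, Feb 4, Feb 5, Feb 6, Feb 7, Feb 10, Feb 11, skipping weekends) reaches Tuesday, February 11, 2020.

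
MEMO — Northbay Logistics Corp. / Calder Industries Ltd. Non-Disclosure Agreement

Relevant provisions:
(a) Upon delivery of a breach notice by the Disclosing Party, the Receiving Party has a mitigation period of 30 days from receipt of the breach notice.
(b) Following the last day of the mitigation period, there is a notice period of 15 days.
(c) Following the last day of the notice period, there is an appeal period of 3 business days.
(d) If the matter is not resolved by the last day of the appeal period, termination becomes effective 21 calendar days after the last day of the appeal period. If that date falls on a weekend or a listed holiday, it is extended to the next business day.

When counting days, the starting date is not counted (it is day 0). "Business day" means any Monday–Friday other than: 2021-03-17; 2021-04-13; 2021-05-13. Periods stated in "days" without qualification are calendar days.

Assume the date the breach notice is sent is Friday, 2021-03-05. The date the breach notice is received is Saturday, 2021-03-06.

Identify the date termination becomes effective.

Adding 30 calendar days to 2021-03-06 gives 2021-04-05, which is the last day of the mitigation period.
Adding 15 calendar days to 2021-04-05 gives 2021-04-20, which is the last day of the notice period.
From Tuesday, 2021-04-20, 3 business days (Apr 21, Apr 22, Apr 23, skipping weekends) brings us to Friday, 2021-04-23, which is the last day of the appeal period.
The date termination becomes effective: 2021-04-23 + 21 days = 2021-05-14. 2021-05-14 is a Friday and is not a listed holiday, so no roll-forward applies.

2021-05-14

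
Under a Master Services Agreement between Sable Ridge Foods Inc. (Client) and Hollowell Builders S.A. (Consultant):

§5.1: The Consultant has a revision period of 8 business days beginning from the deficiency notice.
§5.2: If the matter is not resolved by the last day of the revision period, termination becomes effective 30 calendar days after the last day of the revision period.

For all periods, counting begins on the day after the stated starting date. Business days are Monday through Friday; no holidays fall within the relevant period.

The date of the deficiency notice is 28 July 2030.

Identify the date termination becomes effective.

6 September 2030

The last day of the revision period: counting 8 business days from Sunday, 28 July 2030 (Jul 29, Jul 30, Jul 31, Aug 1, Aug 2, Aug 5, Aug 6, Aug 7, skipping weekends) reaches Wednesday, 7 August 2030.
The date termination becomes effective: 30 calendar days after 7 August 2030 is 6 September 2030.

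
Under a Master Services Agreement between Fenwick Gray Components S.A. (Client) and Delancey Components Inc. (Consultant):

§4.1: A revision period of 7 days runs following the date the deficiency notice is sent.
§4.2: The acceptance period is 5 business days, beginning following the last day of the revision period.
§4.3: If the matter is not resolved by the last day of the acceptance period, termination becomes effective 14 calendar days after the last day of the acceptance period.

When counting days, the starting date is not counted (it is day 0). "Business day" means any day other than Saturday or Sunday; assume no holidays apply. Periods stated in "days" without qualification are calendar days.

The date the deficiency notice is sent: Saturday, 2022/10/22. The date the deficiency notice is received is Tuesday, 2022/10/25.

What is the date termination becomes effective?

2022/11/18

Adding 7 calendar days to 2022/10/22 gives 2022/10/29, which is the last day of the revision period.
The last day of the acceptance period: counting 5 business days from Saturday, 2022/10/29 (Oct 31, Nov 1, Nov 2, Nov 3, Nov 4, skipping weekends) reaches Friday, 2022/11/04.
The date termination becomes effective: 2022/11/04 + 14 days = 2022/11/18.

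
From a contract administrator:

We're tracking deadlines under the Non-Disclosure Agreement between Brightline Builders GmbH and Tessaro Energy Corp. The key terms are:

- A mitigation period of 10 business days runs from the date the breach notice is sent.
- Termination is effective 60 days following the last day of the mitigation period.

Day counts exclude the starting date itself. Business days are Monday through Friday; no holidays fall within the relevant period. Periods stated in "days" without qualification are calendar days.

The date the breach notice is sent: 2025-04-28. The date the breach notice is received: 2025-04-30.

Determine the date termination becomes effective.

The last day of the mitigation period: counting 10 business days from Monday, 2025-04-28 (Apr 29, Apr 30, May 1, May 2, May 5, May 6, May 7, May 8, May 9, May 12, skipping weekends) reaches Monday, 2025-05-12.
The date termination becomes effective: 60 calendar days after 2025-05-12 is 2025-07-11.

2025-07-11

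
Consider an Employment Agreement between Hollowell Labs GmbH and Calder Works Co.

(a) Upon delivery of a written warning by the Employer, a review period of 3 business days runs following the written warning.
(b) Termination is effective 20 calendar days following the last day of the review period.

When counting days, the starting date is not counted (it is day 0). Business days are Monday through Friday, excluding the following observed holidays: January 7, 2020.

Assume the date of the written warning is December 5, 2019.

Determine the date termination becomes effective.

From Thursday, December 5, 2019, 3 business days (Dec 6, Dec 9, Dec 10, skipping weekends) brings us to Tuesday, December 10, 2019, which is the last day of the review period.
Adding 20 calendar days to December 10, 2019 gives December 30, 2019, which is the date termination becomes effective.

December 30, 2019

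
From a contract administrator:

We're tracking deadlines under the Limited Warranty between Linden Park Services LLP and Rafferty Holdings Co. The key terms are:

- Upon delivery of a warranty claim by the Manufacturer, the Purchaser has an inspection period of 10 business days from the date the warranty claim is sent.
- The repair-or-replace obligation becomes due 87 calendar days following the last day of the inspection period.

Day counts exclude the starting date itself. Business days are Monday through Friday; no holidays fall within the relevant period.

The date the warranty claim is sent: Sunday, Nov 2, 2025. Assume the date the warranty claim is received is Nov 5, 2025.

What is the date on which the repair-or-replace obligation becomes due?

The last day of the inspection period: counting 10 business days from Sunday, Nov 2, 2025 (Nov 3, Nov 4, Nov 5, Nov 6, Nov 7, Nov 10, Nov 11, Nov 12, Nov 13, Nov 14, skipping weekends) reaches Friday, Nov 14, 2025.
The date on which the repair-or-replace obligation becomes due: Nov 14, 2025 + 87 days = Feb 9, 2026.

Feb 9, 2026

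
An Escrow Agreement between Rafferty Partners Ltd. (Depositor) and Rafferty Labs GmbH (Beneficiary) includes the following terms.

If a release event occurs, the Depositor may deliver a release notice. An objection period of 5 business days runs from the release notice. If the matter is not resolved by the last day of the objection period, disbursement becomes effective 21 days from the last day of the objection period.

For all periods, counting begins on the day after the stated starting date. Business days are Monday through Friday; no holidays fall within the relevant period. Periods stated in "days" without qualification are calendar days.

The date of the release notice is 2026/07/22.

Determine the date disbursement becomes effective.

The last day of the objection period: counting 5 business days from Wednesday, 2026/07/22 (Jul 23, Jul 24, Jul 27, Jul 28, Jul 29, skipping weekends) reaches Wednesday, 2026/07/29.
The date disbursement becomes effective: 2026/07/29 + 21 days = 2026/08/19.

2026/08/19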